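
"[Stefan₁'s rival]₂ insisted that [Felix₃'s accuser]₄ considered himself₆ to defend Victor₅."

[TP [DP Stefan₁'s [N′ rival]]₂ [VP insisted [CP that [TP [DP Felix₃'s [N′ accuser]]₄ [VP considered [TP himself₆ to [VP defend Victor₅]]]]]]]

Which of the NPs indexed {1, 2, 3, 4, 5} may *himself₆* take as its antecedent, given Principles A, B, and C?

*himself* is an anaphor, so Principle A applies: it must be bound in its binding domain.
Binding domain of *himself₆*: the embedded TP, whose subject is [Felix₃'s accuser]₄.
*Stefan₁* does not c-command the anaphor → cannot bind it.
*[Stefan₁'s rival]₂* c-commands the anaphor but is outside its binding domain → cannot satisfy Principle A.
*Felix₃* does not c-command the anaphor → cannot bind it.
*[Felix₃'s accuser]₄* c-commands the anaphor within its binding domain → licit binder.
*Victor₅* does not c-command the anaphor → cannot bind it.

{4}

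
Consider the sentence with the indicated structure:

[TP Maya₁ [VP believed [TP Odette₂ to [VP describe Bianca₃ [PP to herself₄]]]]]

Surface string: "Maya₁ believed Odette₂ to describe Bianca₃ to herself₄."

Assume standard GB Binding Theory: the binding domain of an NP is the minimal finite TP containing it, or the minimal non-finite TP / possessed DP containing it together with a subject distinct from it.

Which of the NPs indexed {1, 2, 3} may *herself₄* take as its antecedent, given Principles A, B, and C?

{2, 3}

*herself* is an anaphor, so Principle A applies: it must be bound in its binding domain.
Binding domain of *herself₄*: the embedded TP, whose subject is Odette₂.
*Maya₁* c-commands the anaphor but is outside its binding domain → cannot satisfy Principle A.
*Odette₂* c-commands the anaphor within its binding domain → licit binder.
*Bianca₃* c-commands the anaphor within its binding domain → licit binder.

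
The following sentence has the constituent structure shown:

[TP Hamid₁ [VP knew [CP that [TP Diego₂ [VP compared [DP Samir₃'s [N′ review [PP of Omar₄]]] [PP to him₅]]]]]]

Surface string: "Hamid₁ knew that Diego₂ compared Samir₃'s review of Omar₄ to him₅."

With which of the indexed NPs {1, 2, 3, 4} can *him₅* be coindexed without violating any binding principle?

{1, 3, 4}

*him* is a pronoun, so Principle B applies: it must be free in its binding domain.
Binding domain of *him₅*: the embedded TP, whose subject is Diego₂.
*Hamid₁* c-commands the pronoun but from outside its binding domain, and is not c-commanded by it → coindexation permitted.
*Diego₂* c-commands the pronoun within its binding domain → coindexation would violate Principle B.
*Samir₃* and the pronoun do not c-command one another → neither Principle B nor Principle C is at stake; coindexation permitted.
*Omar₄* and the pronoun do not c-command one another → neither Principle B nor Principle C is at stake; coindexation permitted.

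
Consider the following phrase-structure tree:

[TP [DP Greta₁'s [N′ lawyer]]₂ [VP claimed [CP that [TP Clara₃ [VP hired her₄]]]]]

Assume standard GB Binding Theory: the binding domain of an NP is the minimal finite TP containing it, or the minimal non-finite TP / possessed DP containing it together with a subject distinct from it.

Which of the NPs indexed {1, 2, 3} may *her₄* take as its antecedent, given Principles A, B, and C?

*her* is a pronoun, so Principle B applies: it must be free in its binding domain.
Binding domain of *her₄*: the embedded TP, whose subject is Clara₃.
*Greta₁* and the pronoun do not c-command one another → neither Principle B nor Principle C is at stake; coindexation permitted.
*[Greta₁'s lawyer]₂* c-commands the pronoun but from outside its binding domain, and is not c-commanded by it → coindexation permitted.
*Clara₃* c-commands the pronoun within its binding domain → coindexation would violate Principle B.

{1, 2}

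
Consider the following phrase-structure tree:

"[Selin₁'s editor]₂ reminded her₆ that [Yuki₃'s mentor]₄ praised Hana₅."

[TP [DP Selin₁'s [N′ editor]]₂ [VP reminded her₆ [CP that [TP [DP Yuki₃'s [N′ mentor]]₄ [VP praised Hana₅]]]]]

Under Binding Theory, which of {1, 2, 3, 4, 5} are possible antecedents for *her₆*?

*her* is a pronoun, so Principle B applies: it must be free in its binding domain.
Binding domain of *her₆*: the matrix TP, whose subject is [Selin₁'s editor]₂.
*Selin₁* and the pronoun do not c-command one another → neither Principle B nor Principle C is at stake; coindexation permitted.
*[Selin₁'s editor]₂* c-commands the pronoun within its binding domain → coindexation would violate Principle B.
*Yuki₃*: the pronoun c-commands this R-expression → coindexation would violate Principle C on *Yuki₃*.
*[Yuki₃'s mentor]₄*: the pronoun c-commands this R-expression → coindexation would violate Principle C on *[Yuki₃'s mentor]₄*.
*Hana₅*: the pronoun c-commands this R-expression → coindexation would violate Principle C on *Hana₅*.

{1}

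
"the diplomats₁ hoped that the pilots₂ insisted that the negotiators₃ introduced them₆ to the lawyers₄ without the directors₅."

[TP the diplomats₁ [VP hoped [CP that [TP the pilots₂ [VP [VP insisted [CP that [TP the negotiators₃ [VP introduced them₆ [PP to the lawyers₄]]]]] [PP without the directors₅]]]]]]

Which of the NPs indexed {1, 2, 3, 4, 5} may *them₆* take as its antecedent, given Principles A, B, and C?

{1, 2, 5}

*them* is a pronoun, so Principle B applies: it must be free in its binding domain.
Binding domain of *them₆*: the embedded TP, whose subject is the negotiators₃.
*the diplomats₁* c-commands the pronoun but from outside its binding domain, and is not c-commanded by it → coindexation permitted.
*the pilots₂* c-commands the pronoun but from outside its binding domain, and is not c-commanded by it → coindexation permitted.
*the negotiators₃* c-commands the pronoun within its binding domain → coindexation would violate Principle B.
*the lawyers₄*: the pronoun c-commands this R-expression → coindexation would violate Principle C on *the lawyers₄*.
*the directors₅* and the pronoun do not c-command one another → neither Principle B nor Principle C is at stake; coindexation permitted.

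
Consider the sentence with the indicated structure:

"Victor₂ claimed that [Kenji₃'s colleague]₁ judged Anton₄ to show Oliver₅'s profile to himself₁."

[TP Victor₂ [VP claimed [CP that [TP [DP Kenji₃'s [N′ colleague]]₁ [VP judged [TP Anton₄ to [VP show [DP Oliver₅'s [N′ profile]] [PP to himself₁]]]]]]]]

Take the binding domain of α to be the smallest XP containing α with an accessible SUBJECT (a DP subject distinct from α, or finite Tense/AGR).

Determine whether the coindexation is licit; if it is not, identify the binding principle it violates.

Principle A

The two coindexed NPs are *[Kenji₃'s colleague]₁* and *himself₁*.
*himself₁* is an anaphor. Principle A requires it to be bound within its binding domain — the embedded TP, whose subject is Anton₄.
Within that domain it is c-commanded by *Anton₄*, which does not share its index.
*[Kenji₃'s colleague]₁* does c-command the anaphor, but from outside its binding domain.
The anaphor is unbound in its domain → Principle A violation.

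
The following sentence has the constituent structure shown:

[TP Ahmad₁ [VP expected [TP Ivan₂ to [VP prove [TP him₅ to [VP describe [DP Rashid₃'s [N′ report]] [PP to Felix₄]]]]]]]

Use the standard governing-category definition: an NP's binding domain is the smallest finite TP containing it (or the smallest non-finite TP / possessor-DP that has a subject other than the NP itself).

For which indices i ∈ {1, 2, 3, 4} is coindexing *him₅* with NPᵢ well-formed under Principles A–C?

{1}

*him* is a pronoun, so Principle B applies: it must be free in its binding domain.
Binding domain of *him₅*: the embedded TP, whose subject is Ivan₂.
*Ahmad₁* c-commands the pronoun but from outside its binding domain, and is not c-commanded by it → coindexation permitted.
*Ivan₂* c-commands the pronoun within its binding domain → coindexation would violate Principle B.
*Rashid₃*: the pronoun c-commands this R-expression → coindexation would violate Principle C on *Rashid₃*.
*Felix₄*: the pronoun c-commands this R-expression → coindexation would violate Principle C on *Felix₄*.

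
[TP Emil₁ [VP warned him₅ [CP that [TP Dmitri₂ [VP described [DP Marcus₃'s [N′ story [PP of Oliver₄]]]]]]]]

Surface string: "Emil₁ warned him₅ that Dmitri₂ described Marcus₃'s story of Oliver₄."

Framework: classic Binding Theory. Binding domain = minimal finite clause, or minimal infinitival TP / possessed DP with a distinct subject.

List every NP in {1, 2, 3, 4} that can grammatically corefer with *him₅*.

*him* is a pronoun, so Principle B applies: it must be free in its binding domain.
Binding domain of *him₅*: the matrix TP, whose subject is Emil₁.
*Emil₁* c-commands the pronoun within its binding domain → coindexation would violate Principle B.
*Dmitri₂*: the pronoun c-commands this R-expression → coindexation would violate Principle C on *Dmitri₂*.
*Marcus₃*: the pronoun c-commands this R-expression → coindexation would violate Principle C on *Marcus₃*.
*Oliver₄*: the pronoun c-commands this R-expression → coindexation would violate Principle C on *Oliver₄*.

none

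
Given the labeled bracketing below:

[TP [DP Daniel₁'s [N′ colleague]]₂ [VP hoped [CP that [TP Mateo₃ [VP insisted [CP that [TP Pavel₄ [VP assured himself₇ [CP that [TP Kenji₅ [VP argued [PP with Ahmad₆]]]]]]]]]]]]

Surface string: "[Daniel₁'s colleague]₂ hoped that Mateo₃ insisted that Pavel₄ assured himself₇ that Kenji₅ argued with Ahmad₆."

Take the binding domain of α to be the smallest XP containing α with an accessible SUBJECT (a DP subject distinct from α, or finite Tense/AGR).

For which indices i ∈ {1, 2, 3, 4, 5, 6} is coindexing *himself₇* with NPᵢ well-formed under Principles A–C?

*himself* is an anaphor, so Principle A applies: it must be bound in its binding domain.
Binding domain of *himself₇*: the embedded TP, whose subject is Pavel₄.
*Daniel₁* does not c-command the anaphor → cannot bind it.
*[Daniel₁'s colleague]₂* c-commands the anaphor but is outside its binding domain → cannot satisfy Principle A.
*Mateo₃* c-commands the anaphor but is outside its binding domain → cannot satisfy Principle A.
*Pavel₄* c-commands the anaphor within its binding domain → licit binder.
*Kenji₅* does not c-command the anaphor → cannot bind it.
*Ahmad₆* does not c-command the anaphor → cannot bind it.

{4}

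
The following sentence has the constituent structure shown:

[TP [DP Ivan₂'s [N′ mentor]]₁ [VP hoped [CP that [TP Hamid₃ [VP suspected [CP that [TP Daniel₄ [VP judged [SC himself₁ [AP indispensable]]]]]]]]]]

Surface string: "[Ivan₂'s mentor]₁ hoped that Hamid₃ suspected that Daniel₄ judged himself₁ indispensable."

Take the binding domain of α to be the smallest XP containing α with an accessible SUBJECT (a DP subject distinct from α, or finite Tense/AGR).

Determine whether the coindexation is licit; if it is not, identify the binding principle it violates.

Principle A

The two coindexed NPs are *[Ivan₂'s mentor]₁* and *himself₁*.
*himself₁* is an anaphor. Principle A requires it to be bound within its binding domain — the embedded TP, whose subject is Daniel₄.
Within that domain it is c-commanded by *Daniel₄*, which does not share its index.
*[Ivan₂'s mentor]₁* does c-command the anaphor, but from outside its binding domain.
The anaphor is unbound in its domain → Principle A violation.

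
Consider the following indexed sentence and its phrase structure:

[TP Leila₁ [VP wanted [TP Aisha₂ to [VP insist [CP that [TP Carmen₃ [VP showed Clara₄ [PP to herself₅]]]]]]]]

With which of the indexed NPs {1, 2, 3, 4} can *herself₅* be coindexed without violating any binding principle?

*herself* is an anaphor, so Principle A applies: it must be bound in its binding domain.
Binding domain of *herself₅*: the embedded TP, whose subject is Carmen₃.
*Leila₁* c-commands the anaphor but is outside its binding domain → cannot satisfy Principle A.
*Aisha₂* c-commands the anaphor but is outside its binding domain → cannot satisfy Principle A.
*Carmen₃* c-commands the anaphor within its binding domain → licit binder.
*Clara₄* c-commands the anaphor within its binding domain → licit binder.

{3, 4}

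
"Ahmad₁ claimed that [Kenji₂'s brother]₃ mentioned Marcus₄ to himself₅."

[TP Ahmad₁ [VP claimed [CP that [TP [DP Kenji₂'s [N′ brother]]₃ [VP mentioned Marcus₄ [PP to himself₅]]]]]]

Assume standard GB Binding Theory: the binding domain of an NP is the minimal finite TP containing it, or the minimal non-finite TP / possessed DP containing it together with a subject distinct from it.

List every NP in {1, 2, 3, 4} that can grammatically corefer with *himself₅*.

*himself* is an anaphor, so Principle A applies: it must be bound in its binding domain.
Binding domain of *himself₅*: the embedded TP, whose subject is [Kenji₂'s brother]₃.
*Ahmad₁* c-commands the anaphor but is outside its binding domain → cannot satisfy Principle A.
*Kenji₂* does not c-command the anaphor → cannot bind it.
*[Kenji₂'s brother]₃* c-commands the anaphor within its binding domain → licit binder.
*Marcus₄* c-commands the anaphor within its binding domain → licit binder.

{3, 4}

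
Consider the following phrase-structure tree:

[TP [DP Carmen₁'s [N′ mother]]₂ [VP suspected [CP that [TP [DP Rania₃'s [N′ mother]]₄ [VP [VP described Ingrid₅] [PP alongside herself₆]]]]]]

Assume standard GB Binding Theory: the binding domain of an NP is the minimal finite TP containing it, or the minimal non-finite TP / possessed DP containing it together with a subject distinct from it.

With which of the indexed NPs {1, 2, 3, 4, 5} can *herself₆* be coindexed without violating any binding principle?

*herself* is an anaphor, so Principle A applies: it must be bound in its binding domain.
Binding domain of *herself₆*: the embedded TP, whose subject is [Rania₃'s mother]₄.
*Carmen₁* does not c-command the anaphor → cannot bind it.
*[Carmen₁'s mother]₂* c-commands the anaphor but is outside its binding domain → cannot satisfy Principle A.
*Rania₃* does not c-command the anaphor → cannot bind it.
*[Rania₃'s mother]₄* c-commands the anaphor within its binding domain → licit binder.
*Ingrid₅* does not c-command the anaphor → cannot bind it.

{4}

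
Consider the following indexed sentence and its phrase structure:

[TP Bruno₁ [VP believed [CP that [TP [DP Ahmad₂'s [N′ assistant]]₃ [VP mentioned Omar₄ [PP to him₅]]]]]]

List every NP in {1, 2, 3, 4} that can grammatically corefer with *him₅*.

{1, 2}

*him* is a pronoun, so Principle B applies: it must be free in its binding domain.
Binding domain of *him₅*: the embedded TP, whose subject is [Ahmad₂'s assistant]₃.
*Bruno₁* c-commands the pronoun but from outside its binding domain, and is not c-commanded by it → coindexation permitted.
*Ahmad₂* and the pronoun do not c-command one another → neither Principle B nor Principle C is at stake; coindexation permitted.
*[Ahmad₂'s assistant]₃* c-commands the pronoun within its binding domain → coindexation would violate Principle B.
*Omar₄* c-commands the pronoun within its binding domain → coindexation would violate Principle B.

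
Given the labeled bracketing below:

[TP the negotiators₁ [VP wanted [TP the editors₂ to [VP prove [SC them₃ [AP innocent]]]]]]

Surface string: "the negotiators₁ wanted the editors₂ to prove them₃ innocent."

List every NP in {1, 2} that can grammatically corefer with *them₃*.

{1}

*them* is a pronoun, so Principle B applies: it must be free in its binding domain.
Binding domain of *them₃*: the embedded TP, whose subject is the editors₂.
*the negotiators₁* c-commands the pronoun but from outside its binding domain, and is not c-commanded by it → coindexation permitted.
*the editors₂* c-commands the pronoun within its binding domain → coindexation would violate Principle B.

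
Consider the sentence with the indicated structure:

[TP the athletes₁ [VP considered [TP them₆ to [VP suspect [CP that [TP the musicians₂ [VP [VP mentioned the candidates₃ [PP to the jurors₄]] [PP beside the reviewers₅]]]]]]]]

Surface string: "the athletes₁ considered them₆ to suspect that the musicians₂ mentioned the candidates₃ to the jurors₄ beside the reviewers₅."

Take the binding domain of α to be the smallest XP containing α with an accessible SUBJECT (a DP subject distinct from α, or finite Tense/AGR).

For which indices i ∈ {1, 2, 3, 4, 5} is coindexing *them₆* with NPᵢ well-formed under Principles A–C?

none

*them* is a pronoun, so Principle B applies: it must be free in its binding domain.
Binding domain of *them₆*: the matrix TP, whose subject is the athletes₁.
*the athletes₁* c-commands the pronoun within its binding domain → coindexation would violate Principle B.
*the musicians₂*: the pronoun c-commands this R-expression → coindexation would violate Principle C on *the musicians₂*.
*the candidates₃*: the pronoun c-commands this R-expression → coindexation would violate Principle C on *the candidates₃*.
*the jurors₄*: the pronoun c-commands this R-expression → coindexation would violate Principle C on *the jurors₄*.
*the reviewers₅*: the pronoun c-commands this R-expression → coindexation would violate Principle C on *the reviewers₅*.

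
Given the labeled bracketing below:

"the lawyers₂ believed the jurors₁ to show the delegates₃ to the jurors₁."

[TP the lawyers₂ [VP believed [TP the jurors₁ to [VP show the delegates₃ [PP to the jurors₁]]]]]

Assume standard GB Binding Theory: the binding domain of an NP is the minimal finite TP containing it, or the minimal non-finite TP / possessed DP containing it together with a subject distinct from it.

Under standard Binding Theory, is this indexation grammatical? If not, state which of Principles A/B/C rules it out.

Principle C

The two coindexed NPs are *the jurors₁* (the lower occurrence) and *the jurors₁* (the higher occurrence).
*the jurors₁* (the lower occurrence) is an R-expression. Principle C requires it to be free everywhere.
*the jurors₁* (the higher occurrence) c-commands it and carries the same index.
The R-expression is bound → Principle C violation.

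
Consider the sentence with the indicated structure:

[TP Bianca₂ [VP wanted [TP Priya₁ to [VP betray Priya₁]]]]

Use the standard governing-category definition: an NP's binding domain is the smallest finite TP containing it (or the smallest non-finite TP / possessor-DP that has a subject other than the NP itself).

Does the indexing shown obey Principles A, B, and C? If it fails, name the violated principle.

Principle C

The two coindexed NPs are *Priya₁* (the lower occurrence) and *Priya₁* (the higher occurrence).
*Priya₁* (the lower occurrence) is an R-expression. Principle C requires it to be free everywhere.
*Priya₁* (the higher occurrence) c-commands it and carries the same index.
The R-expression is bound → Principle C violation.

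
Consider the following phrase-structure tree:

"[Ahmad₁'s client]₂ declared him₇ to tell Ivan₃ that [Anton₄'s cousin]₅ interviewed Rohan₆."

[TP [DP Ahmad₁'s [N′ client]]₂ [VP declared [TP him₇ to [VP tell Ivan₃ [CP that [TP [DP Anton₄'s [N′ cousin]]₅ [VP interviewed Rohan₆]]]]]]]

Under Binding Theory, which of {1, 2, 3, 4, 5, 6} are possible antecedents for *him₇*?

*him* is a pronoun, so Principle B applies: it must be free in its binding domain.
Binding domain of *him₇*: the matrix TP, whose subject is [Ahmad₁'s client]₂.
*Ahmad₁* and the pronoun do not c-command one another → neither Principle B nor Principle C is at stake; coindexation permitted.
*[Ahmad₁'s client]₂* c-commands the pronoun within its binding domain → coindexation would violate Principle B.
*Ivan₃*: the pronoun c-commands this R-expression → coindexation would violate Principle C on *Ivan₃*.
*Anton₄*: the pronoun c-commands this R-expression → coindexation would violate Principle C on *Anton₄*.
*[Anton₄'s cousin]₅*: the pronoun c-commands this R-expression → coindexation would violate Principle C on *[Anton₄'s cousin]₅*.
*Rohan₆*: the pronoun c-commands this R-expression → coindexation would violate Principle C on *Rohan₆*.

{1}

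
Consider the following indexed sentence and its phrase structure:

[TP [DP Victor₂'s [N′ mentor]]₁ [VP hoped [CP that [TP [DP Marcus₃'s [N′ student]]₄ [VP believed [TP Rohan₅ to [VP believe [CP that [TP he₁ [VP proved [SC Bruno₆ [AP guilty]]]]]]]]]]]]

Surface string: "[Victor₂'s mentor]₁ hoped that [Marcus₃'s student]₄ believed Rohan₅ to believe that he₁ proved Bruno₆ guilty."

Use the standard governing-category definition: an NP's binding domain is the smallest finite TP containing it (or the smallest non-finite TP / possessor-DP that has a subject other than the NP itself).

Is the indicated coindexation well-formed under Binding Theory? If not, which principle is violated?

grammatical

The two coindexed NPs are *[Victor₂'s mentor]₁* and *he₁*.
*he₁* is a pronoun; nothing c-commands it within its binding domain (the embedded TP.), so Principle B holds trivially.
*[Victor₂'s mentor]₁* is an R-expression; *he₁* does not c-command it, and no other NP shares its index, so Principle C is satisfied.
All principles are respected.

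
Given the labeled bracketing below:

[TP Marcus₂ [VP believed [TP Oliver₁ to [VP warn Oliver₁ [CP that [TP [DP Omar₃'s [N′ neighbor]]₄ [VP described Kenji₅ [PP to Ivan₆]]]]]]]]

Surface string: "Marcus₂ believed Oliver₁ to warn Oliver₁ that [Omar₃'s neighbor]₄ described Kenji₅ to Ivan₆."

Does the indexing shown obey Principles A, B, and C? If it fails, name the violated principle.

The two coindexed NPs are *Oliver₁* (the lower occurrence) and *Oliver₁* (the higher occurrence).
*Oliver₁* (the lower occurrence) is an R-expression. Principle C requires it to be free everywhere.
*Oliver₁* (the higher occurrence) c-commands it and carries the same index.
The R-expression is bound → Principle C violation.

Principle C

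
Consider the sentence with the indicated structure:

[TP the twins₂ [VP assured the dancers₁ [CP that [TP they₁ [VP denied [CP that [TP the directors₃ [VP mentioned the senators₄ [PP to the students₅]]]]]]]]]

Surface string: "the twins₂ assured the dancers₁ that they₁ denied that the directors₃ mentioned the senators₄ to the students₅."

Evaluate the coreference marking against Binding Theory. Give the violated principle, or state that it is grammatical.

grammatical

The two coindexed NPs are *the dancers₁* and *they₁*.
*they₁* is a pronoun; nothing c-commands it within its binding domain (the embedded TP.), so Principle B holds trivially.
*the dancers₁* is an R-expression; *they₁* does not c-command it, and no other NP shares its index, so Principle C is satisfied.
All principles are respected.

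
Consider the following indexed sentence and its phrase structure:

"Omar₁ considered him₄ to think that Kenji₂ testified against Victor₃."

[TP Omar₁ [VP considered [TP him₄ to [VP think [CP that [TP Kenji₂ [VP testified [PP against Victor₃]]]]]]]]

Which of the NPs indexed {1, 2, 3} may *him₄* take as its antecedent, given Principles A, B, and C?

none

*him* is a pronoun, so Principle B applies: it must be free in its binding domain.
Binding domain of *him₄*: the matrix TP, whose subject is Omar₁.
*Omar₁* c-commands the pronoun within its binding domain → coindexation would violate Principle B.
*Kenji₂*: the pronoun c-commands this R-expression → coindexation would violate Principle C on *Kenji₂*.
*Victor₃*: the pronoun c-commands this R-expression → coindexation would violate Principle C on *Victor₃*.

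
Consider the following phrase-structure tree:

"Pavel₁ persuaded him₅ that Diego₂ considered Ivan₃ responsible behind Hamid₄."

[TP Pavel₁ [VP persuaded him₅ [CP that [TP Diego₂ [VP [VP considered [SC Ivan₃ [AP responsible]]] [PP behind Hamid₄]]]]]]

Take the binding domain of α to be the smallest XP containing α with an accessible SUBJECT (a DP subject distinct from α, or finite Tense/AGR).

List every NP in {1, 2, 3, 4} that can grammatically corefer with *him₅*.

none

*him* is a pronoun, so Principle B applies: it must be free in its binding domain.
Binding domain of *him₅*: the matrix TP, whose subject is Pavel₁.
*Pavel₁* c-commands the pronoun within its binding domain → coindexation would violate Principle B.
*Diego₂*: the pronoun c-commands this R-expression → coindexation would violate Principle C on *Diego₂*.
*Ivan₃*: the pronoun c-commands this R-expression → coindexation would violate Principle C on *Ivan₃*.
*Hamid₄*: the pronoun c-commands this R-expression → coindexation would violate Principle C on *Hamid₄*.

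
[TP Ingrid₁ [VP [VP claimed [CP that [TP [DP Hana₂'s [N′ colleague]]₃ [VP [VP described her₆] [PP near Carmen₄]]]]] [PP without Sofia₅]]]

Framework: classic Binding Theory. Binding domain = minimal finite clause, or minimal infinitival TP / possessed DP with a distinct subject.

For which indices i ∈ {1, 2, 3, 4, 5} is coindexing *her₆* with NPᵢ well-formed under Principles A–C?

*her* is a pronoun, so Principle B applies: it must be free in its binding domain.
Binding domain of *her₆*: the embedded TP, whose subject is [Hana₂'s colleague]₃.
*Ingrid₁* c-commands the pronoun but from outside its binding domain, and is not c-commanded by it → coindexation permitted.
*Hana₂* and the pronoun do not c-command one another → neither Principle B nor Principle C is at stake; coindexation permitted.
*[Hana₂'s colleague]₃* c-commands the pronoun within its binding domain → coindexation would violate Principle B.
*Carmen₄* and the pronoun do not c-command one another → neither Principle B nor Principle C is at stake; coindexation permitted.
*Sofia₅* and the pronoun do not c-command one another → neither Principle B nor Principle C is at stake; coindexation permitted.

{1, 2, 4, 5}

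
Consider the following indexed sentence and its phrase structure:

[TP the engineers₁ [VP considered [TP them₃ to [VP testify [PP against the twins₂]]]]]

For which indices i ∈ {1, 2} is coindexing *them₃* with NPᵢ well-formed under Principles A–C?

*them* is a pronoun, so Principle B applies: it must be free in its binding domain.
Binding domain of *them₃*: the matrix TP, whose subject is the engineers₁.
*the engineers₁* c-commands the pronoun within its binding domain → coindexation would violate Principle B.
*the twins₂*: the pronoun c-commands this R-expression → coindexation would violate Principle C on *the twins₂*.

none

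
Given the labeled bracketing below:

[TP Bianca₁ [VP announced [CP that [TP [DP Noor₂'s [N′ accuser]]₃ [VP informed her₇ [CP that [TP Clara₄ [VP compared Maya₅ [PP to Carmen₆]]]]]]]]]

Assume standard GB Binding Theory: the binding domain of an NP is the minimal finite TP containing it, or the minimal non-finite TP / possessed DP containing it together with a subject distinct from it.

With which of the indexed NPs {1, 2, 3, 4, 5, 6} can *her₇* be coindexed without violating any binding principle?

*her* is a pronoun, so Principle B applies: it must be free in its binding domain.
Binding domain of *her₇*: the embedded TP, whose subject is [Noor₂'s accuser]₃.
*Bianca₁* c-commands the pronoun but from outside its binding domain, and is not c-commanded by it → coindexation permitted.
*Noor₂* and the pronoun do not c-command one another → neither Principle B nor Principle C is at stake; coindexation permitted.
*[Noor₂'s accuser]₃* c-commands the pronoun within its binding domain → coindexation would violate Principle B.
*Clara₄*: the pronoun c-commands this R-expression → coindexation would violate Principle C on *Clara₄*.
*Maya₅*: the pronoun c-commands this R-expression → coindexation would violate Principle C on *Maya₅*.
*Carmen₆*: the pronoun c-commands this R-expression → coindexation would violate Principle C on *Carmen₆*.

{1, 2}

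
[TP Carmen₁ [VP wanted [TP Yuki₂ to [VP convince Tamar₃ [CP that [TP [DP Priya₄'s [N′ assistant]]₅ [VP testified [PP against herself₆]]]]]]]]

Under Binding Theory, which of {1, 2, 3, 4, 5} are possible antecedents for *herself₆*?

*herself* is an anaphor, so Principle A applies: it must be bound in its binding domain.
Binding domain of *herself₆*: the embedded TP, whose subject is [Priya₄'s assistant]₅.
*Carmen₁* c-commands the anaphor but is outside its binding domain → cannot satisfy Principle A.
*Yuki₂* c-commands the anaphor but is outside its binding domain → cannot satisfy Principle A.
*Tamar₃* c-commands the anaphor but is outside its binding domain → cannot satisfy Principle A.
*Priya₄* does not c-command the anaphor → cannot bind it.
*[Priya₄'s assistant]₅* c-commands the anaphor within its binding domain → licit binder.

{5}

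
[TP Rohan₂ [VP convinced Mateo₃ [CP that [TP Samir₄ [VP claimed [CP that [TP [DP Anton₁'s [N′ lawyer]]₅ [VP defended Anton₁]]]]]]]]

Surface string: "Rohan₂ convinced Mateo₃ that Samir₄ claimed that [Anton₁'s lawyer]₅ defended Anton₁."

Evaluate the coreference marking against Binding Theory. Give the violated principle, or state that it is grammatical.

The two coindexed NPs are *Anton₁* and *Anton₁*.
*Anton₁* is an R-expression; no coindexed NP c-commands it, so Principle C holds.
*Anton₁* is an R-expression; *Anton₁* does not c-command it, and no other NP shares its index, so Principle C is satisfied.
All principles are respected.

grammatical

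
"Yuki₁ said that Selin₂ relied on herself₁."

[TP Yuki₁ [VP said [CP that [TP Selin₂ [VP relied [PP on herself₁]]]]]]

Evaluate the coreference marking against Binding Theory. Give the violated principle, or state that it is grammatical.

Principle A

The two coindexed NPs are *Yuki₁* and *herself₁*.
*herself₁* is an anaphor. Principle A requires it to be bound within its binding domain — the embedded TP, whose subject is Selin₂.
Within that domain it is c-commanded by *Selin₂*, which does not share its index.
*Yuki₁* does c-command the anaphor, but from outside its binding domain.
The anaphor is unbound in its domain → Principle A violation.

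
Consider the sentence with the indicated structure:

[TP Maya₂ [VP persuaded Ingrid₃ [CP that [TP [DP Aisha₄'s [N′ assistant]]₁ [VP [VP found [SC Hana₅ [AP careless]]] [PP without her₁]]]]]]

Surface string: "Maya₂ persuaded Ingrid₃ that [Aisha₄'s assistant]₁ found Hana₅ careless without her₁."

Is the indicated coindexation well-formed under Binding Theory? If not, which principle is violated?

The two coindexed NPs are *[Aisha₄'s assistant]₁* and *her₁*.
*her₁* is a pronoun. Its binding domain is the embedded TP, whose subject is [Aisha₄'s assistant]₁.
*[Aisha₄'s assistant]₁* c-commands it within that domain and carries the same index.
The pronoun is locally bound → Principle B violation.

Principle B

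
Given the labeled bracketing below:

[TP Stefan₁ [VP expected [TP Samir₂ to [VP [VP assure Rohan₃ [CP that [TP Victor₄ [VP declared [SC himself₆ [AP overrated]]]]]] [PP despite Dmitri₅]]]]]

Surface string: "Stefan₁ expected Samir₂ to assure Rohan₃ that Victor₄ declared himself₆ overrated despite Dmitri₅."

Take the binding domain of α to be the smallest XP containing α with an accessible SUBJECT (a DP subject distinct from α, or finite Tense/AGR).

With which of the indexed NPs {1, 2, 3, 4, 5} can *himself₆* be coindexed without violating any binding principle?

{4}

*himself* is an anaphor, so Principle A applies: it must be bound in its binding domain.
Binding domain of *himself₆*: the embedded TP, whose subject is Victor₄.
*Stefan₁* c-commands the anaphor but is outside its binding domain → cannot satisfy Principle A.
*Samir₂* c-commands the anaphor but is outside its binding domain → cannot satisfy Principle A.
*Rohan₃* c-commands the anaphor but is outside its binding domain → cannot satisfy Principle A.
*Victor₄* c-commands the anaphor within its binding domain → licit binder.
*Dmitri₅* does not c-command the anaphor → cannot bind it.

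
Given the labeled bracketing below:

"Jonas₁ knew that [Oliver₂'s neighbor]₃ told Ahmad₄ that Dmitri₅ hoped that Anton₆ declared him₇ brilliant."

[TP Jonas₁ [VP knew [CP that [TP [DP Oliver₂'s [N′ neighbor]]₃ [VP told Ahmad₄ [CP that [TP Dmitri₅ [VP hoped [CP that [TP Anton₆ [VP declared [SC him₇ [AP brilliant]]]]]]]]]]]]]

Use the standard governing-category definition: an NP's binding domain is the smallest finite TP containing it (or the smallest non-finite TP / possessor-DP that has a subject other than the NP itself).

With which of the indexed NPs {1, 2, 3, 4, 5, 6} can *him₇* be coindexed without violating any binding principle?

{1, 2, 3, 4, 5}

*him* is a pronoun, so Principle B applies: it must be free in its binding domain.
Binding domain of *him₇*: the embedded TP, whose subject is Anton₆.
*Jonas₁* c-commands the pronoun but from outside its binding domain, and is not c-commanded by it → coindexation permitted.
*Oliver₂* and the pronoun do not c-command one another → neither Principle B nor Principle C is at stake; coindexation permitted.
*[Oliver₂'s neighbor]₃* c-commands the pronoun but from outside its binding domain, and is not c-commanded by it → coindexation permitted.
*Ahmad₄* c-commands the pronoun but from outside its binding domain, and is not c-commanded by it → coindexation permitted.
*Dmitri₅* c-commands the pronoun but from outside its binding domain, and is not c-commanded by it → coindexation permitted.
*Anton₆* c-commands the pronoun within its binding domain → coindexation would violate Principle B.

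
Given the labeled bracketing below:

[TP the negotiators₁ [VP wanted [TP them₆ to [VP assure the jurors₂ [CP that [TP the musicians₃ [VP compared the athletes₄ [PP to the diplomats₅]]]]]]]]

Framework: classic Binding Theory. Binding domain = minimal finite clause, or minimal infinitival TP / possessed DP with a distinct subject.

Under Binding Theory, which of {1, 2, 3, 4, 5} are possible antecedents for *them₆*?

*them* is a pronoun, so Principle B applies: it must be free in its binding domain.
Binding domain of *them₆*: the matrix TP, whose subject is the negotiators₁.
*the negotiators₁* c-commands the pronoun within its binding domain → coindexation would violate Principle B.
*the jurors₂*: the pronoun c-commands this R-expression → coindexation would violate Principle C on *the jurors₂*.
*the musicians₃*: the pronoun c-commands this R-expression → coindexation would violate Principle C on *the musicians₃*.
*the athletes₄*: the pronoun c-commands this R-expression → coindexation would violate Principle C on *the athletes₄*.
*the diplomats₅*: the pronoun c-commands this R-expression → coindexation would violate Principle C on *the diplomats₅*.

none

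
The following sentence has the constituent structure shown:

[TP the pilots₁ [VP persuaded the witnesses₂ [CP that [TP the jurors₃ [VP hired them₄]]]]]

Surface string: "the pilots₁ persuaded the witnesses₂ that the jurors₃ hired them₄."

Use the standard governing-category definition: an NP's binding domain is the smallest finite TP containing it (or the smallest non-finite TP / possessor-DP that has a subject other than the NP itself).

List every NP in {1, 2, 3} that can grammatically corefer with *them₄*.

{1, 2}

*them* is a pronoun, so Principle B applies: it must be free in its binding domain.
Binding domain of *them₄*: the embedded TP, whose subject is the jurors₃.
*the pilots₁* c-commands the pronoun but from outside its binding domain, and is not c-commanded by it → coindexation permitted.
*the witnesses₂* c-commands the pronoun but from outside its binding domain, and is not c-commanded by it → coindexation permitted.
*the jurors₃* c-commands the pronoun within its binding domain → coindexation would violate Principle B.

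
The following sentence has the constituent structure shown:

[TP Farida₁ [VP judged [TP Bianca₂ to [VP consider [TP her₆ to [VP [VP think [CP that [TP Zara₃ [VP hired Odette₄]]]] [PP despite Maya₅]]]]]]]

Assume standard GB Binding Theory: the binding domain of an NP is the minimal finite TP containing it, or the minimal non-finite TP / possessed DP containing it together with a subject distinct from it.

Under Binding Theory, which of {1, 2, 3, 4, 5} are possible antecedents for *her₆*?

*her* is a pronoun, so Principle B applies: it must be free in its binding domain.
Binding domain of *her₆*: the embedded TP, whose subject is Bianca₂.
*Farida₁* c-commands the pronoun but from outside its binding domain, and is not c-commanded by it → coindexation permitted.
*Bianca₂* c-commands the pronoun within its binding domain → coindexation would violate Principle B.
*Zara₃*: the pronoun c-commands this R-expression → coindexation would violate Principle C on *Zara₃*.
*Odette₄*: the pronoun c-commands this R-expression → coindexation would violate Principle C on *Odette₄*.
*Maya₅*: the pronoun c-commands this R-expression → coindexation would violate Principle C on *Maya₅*.

{1}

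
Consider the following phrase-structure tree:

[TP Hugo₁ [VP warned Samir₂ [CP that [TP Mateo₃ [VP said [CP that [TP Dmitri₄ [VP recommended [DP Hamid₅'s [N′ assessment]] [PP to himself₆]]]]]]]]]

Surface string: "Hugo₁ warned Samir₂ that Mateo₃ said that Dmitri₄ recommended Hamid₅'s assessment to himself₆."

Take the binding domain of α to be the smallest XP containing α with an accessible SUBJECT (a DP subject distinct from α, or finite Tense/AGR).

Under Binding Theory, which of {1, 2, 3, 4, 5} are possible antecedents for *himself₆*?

*himself* is an anaphor, so Principle A applies: it must be bound in its binding domain.
Binding domain of *himself₆*: the embedded TP, whose subject is Dmitri₄.
*Hugo₁* c-commands the anaphor but is outside its binding domain → cannot satisfy Principle A.
*Samir₂* c-commands the anaphor but is outside its binding domain → cannot satisfy Principle A.
*Mateo₃* c-commands the anaphor but is outside its binding domain → cannot satisfy Principle A.
*Dmitri₄* c-commands the anaphor within its binding domain → licit binder.
*Hamid₅* does not c-command the anaphor → cannot bind it.

{4}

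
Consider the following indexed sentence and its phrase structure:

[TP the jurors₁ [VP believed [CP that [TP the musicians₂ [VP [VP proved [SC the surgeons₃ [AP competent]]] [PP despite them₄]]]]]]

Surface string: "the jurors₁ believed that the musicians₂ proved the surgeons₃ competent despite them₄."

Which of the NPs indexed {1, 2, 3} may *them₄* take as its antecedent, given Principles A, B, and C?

{1, 3}

*them* is a pronoun, so Principle B applies: it must be free in its binding domain.
Binding domain of *them₄*: the embedded TP, whose subject is the musicians₂.
*the jurors₁* c-commands the pronoun but from outside its binding domain, and is not c-commanded by it → coindexation permitted.
*the musicians₂* c-commands the pronoun within its binding domain → coindexation would violate Principle B.
*the surgeons₃* and the pronoun do not c-command one another → neither Principle B nor Principle C is at stake; coindexation permitted.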